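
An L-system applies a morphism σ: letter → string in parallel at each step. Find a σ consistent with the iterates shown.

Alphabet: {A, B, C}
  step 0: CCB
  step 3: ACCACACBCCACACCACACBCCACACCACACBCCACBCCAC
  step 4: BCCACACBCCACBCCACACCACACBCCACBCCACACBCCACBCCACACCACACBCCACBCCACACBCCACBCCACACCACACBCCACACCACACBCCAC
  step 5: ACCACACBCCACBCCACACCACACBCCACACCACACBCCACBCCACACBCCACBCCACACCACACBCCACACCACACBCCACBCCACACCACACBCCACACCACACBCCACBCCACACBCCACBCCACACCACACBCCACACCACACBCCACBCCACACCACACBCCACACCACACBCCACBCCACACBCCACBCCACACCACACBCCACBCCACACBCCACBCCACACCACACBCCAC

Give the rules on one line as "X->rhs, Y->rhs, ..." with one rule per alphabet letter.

  step 4 ⇒ step 5: BCCACACBCCACBCCACACCACACBCCACBCCACACBCCACBCCACACCACACBCCACBCCACACBCCACBCCACACCACACBCCACACCACACBCCAC ⇒ ACC·AC·AC·BCC·AC·BCC·AC·ACC·AC·AC·BCC·AC·ACC·AC·AC·BCC·AC·BCC·AC·AC·BCC·AC·BCC·AC·ACC·AC·AC·BCC·AC·ACC·AC·AC·BCC·AC·BCC·AC·ACC·AC·AC·BCC·AC·ACC·AC·AC·BCC·AC·BCC·AC·AC·BCC·AC·BCC·AC·ACC·AC·AC·BCC·AC·ACC·AC·AC·BCC·AC·BCC·AC·ACC·AC·AC·BCC·AC·ACC·AC·AC·BCC·AC·BCC·AC·AC·BCC·AC·BCC·AC·ACC·AC·AC·BCC·AC·BCC·AC·AC·BCC·AC·BCC·AC·ACC·AC·AC·BCC·AC
    A ↦ BCC
    B ↦ ACC
    C ↦ AC

A->BCC, B->ACC, C->AC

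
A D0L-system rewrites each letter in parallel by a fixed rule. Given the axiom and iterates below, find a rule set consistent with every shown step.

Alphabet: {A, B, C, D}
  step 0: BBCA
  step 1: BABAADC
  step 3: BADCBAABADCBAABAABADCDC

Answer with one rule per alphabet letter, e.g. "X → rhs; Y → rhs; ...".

A->DC, B->BA, C->A, D->BA

  step 0 ⇒ step 1: BBCA ⇒ BA·BA·A·DC
    A ↦ DC
    B ↦ BA
    C ↦ A
    D ↦ BA  (constrained at step 1)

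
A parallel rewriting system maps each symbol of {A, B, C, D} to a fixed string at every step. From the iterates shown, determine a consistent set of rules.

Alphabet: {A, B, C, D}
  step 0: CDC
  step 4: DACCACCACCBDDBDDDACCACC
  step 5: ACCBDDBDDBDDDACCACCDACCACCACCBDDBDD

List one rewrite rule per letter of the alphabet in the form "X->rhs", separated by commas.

A->B, B->D, C->D, D->ACC

  step 4 ⇒ step 5: DACCACCACCBDDBDDDACCACC ⇒ ACC·B·D·D·B·D·D·B·D·D·D·ACC·ACC·D·ACC·ACC·ACC·B·D·D·B·D·D
    A ↦ B
    B ↦ D
    C ↦ D
    D ↦ ACC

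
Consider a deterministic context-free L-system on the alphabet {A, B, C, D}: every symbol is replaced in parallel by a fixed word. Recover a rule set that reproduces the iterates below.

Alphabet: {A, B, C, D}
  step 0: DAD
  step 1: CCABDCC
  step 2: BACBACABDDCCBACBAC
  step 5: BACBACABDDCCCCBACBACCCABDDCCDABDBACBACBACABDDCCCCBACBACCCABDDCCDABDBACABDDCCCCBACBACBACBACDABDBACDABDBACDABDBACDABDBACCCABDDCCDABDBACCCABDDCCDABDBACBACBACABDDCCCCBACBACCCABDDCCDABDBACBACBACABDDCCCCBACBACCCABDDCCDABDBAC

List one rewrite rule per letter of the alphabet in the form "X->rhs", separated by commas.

  step 1 ⇒ step 2: CCABDCC ⇒ BAC·BAC·ABD·D·CC·BAC·BAC
    A ↦ ABD
    B ↦ D
    C ↦ BAC
    D ↦ CC

A->ABD, B->D, C->BAC, D->CC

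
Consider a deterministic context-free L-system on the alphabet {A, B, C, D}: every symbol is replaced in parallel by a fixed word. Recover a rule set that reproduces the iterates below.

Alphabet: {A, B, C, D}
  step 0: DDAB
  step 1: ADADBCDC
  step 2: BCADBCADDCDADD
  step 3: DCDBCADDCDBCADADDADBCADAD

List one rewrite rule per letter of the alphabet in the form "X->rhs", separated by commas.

A->BC, B->DC, C->D, D->AD

  step 2 ⇒ step 3: BCADBCADDCDADD ⇒ DC·D·BC·AD·DC·D·BC·AD·AD·D·AD·BC·AD·AD
    A ↦ BC
    B ↦ DC
    C ↦ D
    D ↦ AD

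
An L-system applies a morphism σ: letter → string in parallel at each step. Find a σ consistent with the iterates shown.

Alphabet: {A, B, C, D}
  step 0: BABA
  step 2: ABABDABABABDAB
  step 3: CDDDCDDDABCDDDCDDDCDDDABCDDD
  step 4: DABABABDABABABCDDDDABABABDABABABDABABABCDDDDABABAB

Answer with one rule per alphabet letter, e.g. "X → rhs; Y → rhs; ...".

A->CD, B->DD, C->D, D->AB

  step 3 ⇒ step 4: CDDDCDDDABCDDDCDDDCDDDABCDDD ⇒ D·AB·AB·AB·D·AB·AB·AB·CD·DD·D·AB·AB·AB·D·AB·AB·AB·D·AB·AB·AB·CD·DD·D·AB·AB·AB
    A ↦ CD
    B ↦ DD
    C ↦ D
    D ↦ AB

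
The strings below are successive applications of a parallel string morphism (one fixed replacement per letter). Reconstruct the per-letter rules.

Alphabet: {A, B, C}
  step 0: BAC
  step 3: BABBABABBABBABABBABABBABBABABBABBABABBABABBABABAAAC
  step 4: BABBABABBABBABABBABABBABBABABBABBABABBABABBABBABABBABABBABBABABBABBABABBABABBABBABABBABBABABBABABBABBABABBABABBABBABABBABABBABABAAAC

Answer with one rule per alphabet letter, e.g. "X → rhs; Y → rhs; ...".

  step 3 ⇒ step 4: BABBABABBABBABABBABABBABBABABBABBABABBABABBABABAAAC ⇒ BAB·BA·BAB·BAB·BA·BAB·BA·BAB·BAB·BA·BAB·BAB·BA·BAB·BA·BAB·BAB·BA·BAB·BA·BAB·BAB·BA·BAB·BAB·BA·BAB·BA·BAB·BAB·BA·BAB·BAB·BA·BAB·BA·BAB·BAB·BA·BAB·BA·BAB·BAB·BA·BAB·BA·BAB·BA·BA·BA·AAC
    A ↦ BA
    B ↦ BAB
    C ↦ AAC

A->BA, B->BAB, C->AAC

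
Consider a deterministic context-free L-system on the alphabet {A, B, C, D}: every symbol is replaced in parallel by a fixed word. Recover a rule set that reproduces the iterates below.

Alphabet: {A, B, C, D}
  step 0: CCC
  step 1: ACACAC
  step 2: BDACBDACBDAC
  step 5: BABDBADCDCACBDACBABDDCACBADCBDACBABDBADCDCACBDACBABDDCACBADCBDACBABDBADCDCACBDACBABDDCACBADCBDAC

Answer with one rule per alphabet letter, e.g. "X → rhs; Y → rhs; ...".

A->BD, B->BA, C->AC, D->DC

  step 1 ⇒ step 2: ACACAC ⇒ BD·AC·BD·AC·BD·AC
    A ↦ BD
    C ↦ AC
    B ↦ BA  (constrained at step 2)
    D ↦ DC  (constrained at step 2)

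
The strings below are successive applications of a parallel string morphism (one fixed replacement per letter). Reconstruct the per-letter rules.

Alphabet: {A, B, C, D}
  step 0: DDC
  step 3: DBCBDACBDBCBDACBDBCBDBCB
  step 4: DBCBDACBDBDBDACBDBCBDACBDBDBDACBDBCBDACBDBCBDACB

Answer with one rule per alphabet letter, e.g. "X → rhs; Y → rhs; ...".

  step 3 ⇒ step 4: DBCBDACBDBCBDACBDBCBDBCB ⇒ DB·CB·DA·CB·DB·DB·DA·CB·DB·CB·DA·CB·DB·DB·DA·CB·DB·CB·DA·CB·DB·CB·DA·CB
    A ↦ DB
    B ↦ CB
    C ↦ DA
    D ↦ DB

A->DB, B->CB, C->DA, D->DB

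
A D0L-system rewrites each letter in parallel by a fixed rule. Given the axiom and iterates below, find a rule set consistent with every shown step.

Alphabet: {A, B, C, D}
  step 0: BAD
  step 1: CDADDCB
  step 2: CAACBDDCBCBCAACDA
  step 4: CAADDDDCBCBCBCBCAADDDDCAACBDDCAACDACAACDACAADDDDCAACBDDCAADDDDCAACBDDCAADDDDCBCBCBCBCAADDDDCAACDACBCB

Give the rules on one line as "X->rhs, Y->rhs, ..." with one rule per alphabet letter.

  step 1 ⇒ step 2: CDADDCB ⇒ CAA·CB·DD·CB·CB·CAA·CDA
    A ↦ DD
    B ↦ CDA
    C ↦ CAA
    D ↦ CB

A->DD, B->CDA, C->CAA, D->CB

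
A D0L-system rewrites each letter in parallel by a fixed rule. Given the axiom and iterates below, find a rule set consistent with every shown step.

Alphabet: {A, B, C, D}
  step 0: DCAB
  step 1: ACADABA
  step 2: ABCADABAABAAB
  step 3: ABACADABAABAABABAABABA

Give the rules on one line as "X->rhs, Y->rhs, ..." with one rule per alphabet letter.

  step 2 ⇒ step 3: ABCADABAABAAB ⇒ AB·A·CAD·AB·A·AB·A·AB·AB·A·AB·AB·A
    A ↦ AB
    B ↦ A
    C ↦ CAD
    D ↦ A

A->AB, B->A, C->CAD, D->A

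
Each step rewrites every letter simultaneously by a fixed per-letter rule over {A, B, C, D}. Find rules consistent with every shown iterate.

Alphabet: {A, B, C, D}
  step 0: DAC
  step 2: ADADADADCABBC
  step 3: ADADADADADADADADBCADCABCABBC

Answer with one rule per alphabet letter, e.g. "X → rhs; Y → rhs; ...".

A->AD, B->CAB, C->BC, D->AD

  step 2 ⇒ step 3: ADADADADCABBC ⇒ AD·AD·AD·AD·AD·AD·AD·AD·BC·AD·CAB·CAB·BC
    A ↦ AD
    B ↦ CAB
    C ↦ BC
    D ↦ AD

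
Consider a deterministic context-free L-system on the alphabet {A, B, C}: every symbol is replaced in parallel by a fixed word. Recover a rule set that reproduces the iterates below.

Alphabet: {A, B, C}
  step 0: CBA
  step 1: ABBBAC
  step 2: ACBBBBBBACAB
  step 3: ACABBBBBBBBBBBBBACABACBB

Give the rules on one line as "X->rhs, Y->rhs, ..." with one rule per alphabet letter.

A->AC, B->BB, C->AB

  step 2 ⇒ step 3: ACBBBBBBACAB ⇒ AC·AB·BB·BB·BB·BB·BB·BB·AC·AB·AC·BB
    A ↦ AC
    B ↦ BB
    C ↦ AB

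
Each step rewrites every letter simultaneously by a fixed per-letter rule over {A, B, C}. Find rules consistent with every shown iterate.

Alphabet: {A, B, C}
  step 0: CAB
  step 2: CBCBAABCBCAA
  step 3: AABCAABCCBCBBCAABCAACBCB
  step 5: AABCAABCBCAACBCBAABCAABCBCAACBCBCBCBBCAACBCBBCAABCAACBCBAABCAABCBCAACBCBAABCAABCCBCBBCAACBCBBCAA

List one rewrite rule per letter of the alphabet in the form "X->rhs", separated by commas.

  step 2 ⇒ step 3: CBCBAABCBCAA ⇒ AA·BC·AA·BC·CB·CB·BC·AA·BC·AA·CB·CB
    A ↦ CB
    B ↦ BC
    C ↦ AA

A->CB, B->BC, C->AA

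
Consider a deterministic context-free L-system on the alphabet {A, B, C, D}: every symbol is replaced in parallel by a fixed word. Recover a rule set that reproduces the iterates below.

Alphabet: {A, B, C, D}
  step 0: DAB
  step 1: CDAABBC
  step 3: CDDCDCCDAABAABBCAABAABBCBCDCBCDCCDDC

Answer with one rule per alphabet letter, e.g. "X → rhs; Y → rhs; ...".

A->AAB, B->BC, C->DC, D->CD

  step 0 ⇒ step 1: DAB ⇒ CD·AAB·BC
    A ↦ AAB
    B ↦ BC
    D ↦ CD
    C ↦ DC  (constrained at step 1)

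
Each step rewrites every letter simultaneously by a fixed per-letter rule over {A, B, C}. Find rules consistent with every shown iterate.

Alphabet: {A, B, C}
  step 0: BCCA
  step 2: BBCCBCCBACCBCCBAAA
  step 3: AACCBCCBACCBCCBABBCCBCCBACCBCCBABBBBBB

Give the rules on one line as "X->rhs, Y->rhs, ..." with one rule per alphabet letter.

  step 2 ⇒ step 3: BBCCBCCBACCBCCBAAA ⇒ A·A·CCB·CCB·A·CCB·CCB·A·BB·CCB·CCB·A·CCB·CCB·A·BB·BB·BB
    A ↦ BB
    B ↦ A
    C ↦ CCB

A->BB, B->A, C->CCB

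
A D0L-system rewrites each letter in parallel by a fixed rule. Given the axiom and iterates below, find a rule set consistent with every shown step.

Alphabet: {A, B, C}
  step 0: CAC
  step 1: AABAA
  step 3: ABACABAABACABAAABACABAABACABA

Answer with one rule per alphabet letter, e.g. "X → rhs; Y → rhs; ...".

  step 0 ⇒ step 1: CAC ⇒ A·ABA·A
    A ↦ ABA
    C ↦ A
    B ↦ C  (constrained at step 1)

A->ABA, B->C, C->A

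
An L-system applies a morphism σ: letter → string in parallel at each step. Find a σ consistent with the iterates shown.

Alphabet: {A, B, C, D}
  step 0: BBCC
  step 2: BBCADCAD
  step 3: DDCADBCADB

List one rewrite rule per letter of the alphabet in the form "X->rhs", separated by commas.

  step 2 ⇒ step 3: BBCADCAD ⇒ D·D·CA·D·B·CA·D·B
    A ↦ D
    B ↦ D
    C ↦ CA
    D ↦ B

A->D, B->D, C->CA, D->B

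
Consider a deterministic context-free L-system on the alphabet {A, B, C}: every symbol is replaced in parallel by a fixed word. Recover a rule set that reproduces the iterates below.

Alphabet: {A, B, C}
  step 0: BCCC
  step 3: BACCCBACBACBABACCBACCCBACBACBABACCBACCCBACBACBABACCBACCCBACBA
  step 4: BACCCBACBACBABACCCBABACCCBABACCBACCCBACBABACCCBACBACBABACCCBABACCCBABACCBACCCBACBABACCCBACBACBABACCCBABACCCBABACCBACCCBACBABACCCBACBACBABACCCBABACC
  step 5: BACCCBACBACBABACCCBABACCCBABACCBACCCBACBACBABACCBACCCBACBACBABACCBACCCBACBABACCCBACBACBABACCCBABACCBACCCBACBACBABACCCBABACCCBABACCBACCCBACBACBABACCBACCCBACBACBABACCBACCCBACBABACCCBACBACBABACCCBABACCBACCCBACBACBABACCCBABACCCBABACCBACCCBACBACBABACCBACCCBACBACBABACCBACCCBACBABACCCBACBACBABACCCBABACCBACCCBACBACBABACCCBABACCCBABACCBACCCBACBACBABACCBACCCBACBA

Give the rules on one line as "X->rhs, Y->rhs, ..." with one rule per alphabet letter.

  step 4 ⇒ step 5: BACCCBACBACBABACCCBABACCCBABACCBACCCBACBABACCCBACBACBABACCCBABACCCBABACCBACCCBACBABACCCBACBACBABACCCBABACCCBABACCBACCCBACBABACCCBACBACBABACCCBABACC ⇒ BA·CC·CBA·CBA·CBA·BA·CC·CBA·BA·CC·CBA·BA·CC·BA·CC·CBA·CBA·CBA·BA·CC·BA·CC·CBA·CBA·CBA·BA·CC·BA·CC·CBA·CBA·BA·CC·CBA·CBA·CBA·BA·CC·CBA·BA·CC·BA·CC·CBA·CBA·CBA·BA·CC·CBA·BA·CC·CBA·BA·CC·BA·CC·CBA·CBA·CBA·BA·CC·BA·CC·CBA·CBA·CBA·BA·CC·BA·CC·CBA·CBA·BA·CC·CBA·CBA·CBA·BA·CC·CBA·BA·CC·BA·CC·CBA·CBA·CBA·BA·CC·CBA·BA·CC·CBA·BA·CC·BA·CC·CBA·CBA·CBA·BA·CC·BA·CC·CBA·CBA·CBA·BA·CC·BA·CC·CBA·CBA·BA·CC·CBA·CBA·CBA·BA·CC·CBA·BA·CC·BA·CC·CBA·CBA·CBA·BA·CC·CBA·BA·CC·CBA·BA·CC·BA·CC·CBA·CBA·CBA·BA·CC·BA·CC·CBA·CBA
    A ↦ CC
    B ↦ BA
    C ↦ CBA

A->CC, B->BA, C->CBA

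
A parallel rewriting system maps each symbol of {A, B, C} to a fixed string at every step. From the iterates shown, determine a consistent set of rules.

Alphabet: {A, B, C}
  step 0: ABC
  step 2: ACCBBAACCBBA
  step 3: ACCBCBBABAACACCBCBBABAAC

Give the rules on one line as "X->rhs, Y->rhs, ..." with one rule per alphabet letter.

  step 2 ⇒ step 3: ACCBBAACCBBA ⇒ AC·CB·CB·BA·BA·AC·AC·CB·CB·BA·BA·AC
    A ↦ AC
    B ↦ BA
    C ↦ CB

A->AC, B->BA, C->CB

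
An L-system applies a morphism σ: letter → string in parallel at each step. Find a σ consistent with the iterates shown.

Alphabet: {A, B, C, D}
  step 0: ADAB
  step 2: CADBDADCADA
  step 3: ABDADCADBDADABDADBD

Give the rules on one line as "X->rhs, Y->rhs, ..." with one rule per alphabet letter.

  step 2 ⇒ step 3: CADBDADCADA ⇒ A·BD·AD·C·AD·BD·AD·A·BD·AD·BD
    A ↦ BD
    B ↦ C
    C ↦ A
    D ↦ AD

A->BD, B->C, C->A, D->AD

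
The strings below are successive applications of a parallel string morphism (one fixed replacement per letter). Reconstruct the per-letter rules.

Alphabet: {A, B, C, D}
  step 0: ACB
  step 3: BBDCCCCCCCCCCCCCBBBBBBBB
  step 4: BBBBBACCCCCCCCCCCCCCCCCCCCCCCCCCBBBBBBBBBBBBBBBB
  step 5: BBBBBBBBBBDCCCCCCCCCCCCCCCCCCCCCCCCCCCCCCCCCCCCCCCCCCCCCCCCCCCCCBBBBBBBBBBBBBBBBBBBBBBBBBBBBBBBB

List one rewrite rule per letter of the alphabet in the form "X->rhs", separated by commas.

A->DC, B->BB, C->CC, D->BA

  step 4 ⇒ step 5: BBBBBACCCCCCCCCCCCCCCCCCCCCCCCCCBBBBBBBBBBBBBBBB ⇒ BB·BB·BB·BB·BB·DC·CC·CC·CC·CC·CC·CC·CC·CC·CC·CC·CC·CC·CC·CC·CC·CC·CC·CC·CC·CC·CC·CC·CC·CC·CC·CC·BB·BB·BB·BB·BB·BB·BB·BB·BB·BB·BB·BB·BB·BB·BB·BB
    A ↦ DC
    B ↦ BB
    C ↦ CC
  step 3 ⇒ step 4: BBDCCCCCCCCCCCCCBBBBBBBB ⇒ BB·BB·BA·CC·CC·CC·CC·CC·CC·CC·CC·CC·CC·CC·CC·CC·BB·BB·BB·BB·BB·BB·BB·BB
    D ↦ BA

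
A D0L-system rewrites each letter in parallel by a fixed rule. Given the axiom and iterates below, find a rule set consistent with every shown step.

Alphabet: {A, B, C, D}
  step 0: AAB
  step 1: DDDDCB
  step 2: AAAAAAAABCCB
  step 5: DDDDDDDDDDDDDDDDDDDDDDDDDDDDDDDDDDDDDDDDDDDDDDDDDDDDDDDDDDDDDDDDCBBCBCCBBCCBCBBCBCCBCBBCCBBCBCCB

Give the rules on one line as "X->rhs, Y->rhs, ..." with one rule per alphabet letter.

  step 1 ⇒ step 2: DDDDCB ⇒ AA·AA·AA·AA·BC·CB
    B ↦ CB
    C ↦ BC
    D ↦ AA
  step 0 ⇒ step 1: AAB ⇒ DD·DD·CB
    A ↦ DD

A->DD, B->CB, C->BC, D->AA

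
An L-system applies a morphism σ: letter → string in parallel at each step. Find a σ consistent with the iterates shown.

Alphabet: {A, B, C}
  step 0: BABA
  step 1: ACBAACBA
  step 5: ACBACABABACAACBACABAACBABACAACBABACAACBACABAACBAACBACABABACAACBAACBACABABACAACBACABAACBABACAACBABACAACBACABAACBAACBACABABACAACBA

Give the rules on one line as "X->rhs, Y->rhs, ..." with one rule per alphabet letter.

A->BA, B->AC, C->CA

  step 0 ⇒ step 1: BABA ⇒ AC·BA·AC·BA
    A ↦ BA
    B ↦ AC
    C ↦ CA  (constrained at step 1)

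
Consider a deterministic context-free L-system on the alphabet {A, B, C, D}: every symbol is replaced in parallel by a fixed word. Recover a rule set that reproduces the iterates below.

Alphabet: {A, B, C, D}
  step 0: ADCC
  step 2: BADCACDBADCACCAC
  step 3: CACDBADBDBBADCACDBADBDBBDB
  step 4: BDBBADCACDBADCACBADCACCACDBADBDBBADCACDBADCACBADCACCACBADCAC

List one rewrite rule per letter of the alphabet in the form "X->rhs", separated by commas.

A->D, B->CAC, C->B, D->BAD

  step 3 ⇒ step 4: CACDBADBDBBADCACDBADBDBBDB ⇒ B·D·B·BAD·CAC·D·BAD·CAC·BAD·CAC·CAC·D·BAD·B·D·B·BAD·CAC·D·BAD·CAC·BAD·CAC·CAC·BAD·CAC
    A ↦ D
    B ↦ CAC
    C ↦ B
    D ↦ BAD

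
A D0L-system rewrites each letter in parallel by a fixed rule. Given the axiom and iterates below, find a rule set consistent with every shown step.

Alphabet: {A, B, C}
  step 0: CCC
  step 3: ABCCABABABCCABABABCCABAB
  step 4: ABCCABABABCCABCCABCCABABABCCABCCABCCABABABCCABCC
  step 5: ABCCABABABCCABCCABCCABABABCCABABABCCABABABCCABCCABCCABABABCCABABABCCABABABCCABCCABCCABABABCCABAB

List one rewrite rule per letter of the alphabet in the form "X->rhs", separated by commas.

A->AB, B->CC, C->AB

  step 4 ⇒ step 5: ABCCABABABCCABCCABCCABABABCCABCCABCCABABABCCABCC ⇒ AB·CC·AB·AB·AB·CC·AB·CC·AB·CC·AB·AB·AB·CC·AB·AB·AB·CC·AB·AB·AB·CC·AB·CC·AB·CC·AB·AB·AB·CC·AB·AB·AB·CC·AB·AB·AB·CC·AB·CC·AB·CC·AB·AB·AB·CC·AB·AB
    A ↦ AB
    B ↦ CC
    C ↦ AB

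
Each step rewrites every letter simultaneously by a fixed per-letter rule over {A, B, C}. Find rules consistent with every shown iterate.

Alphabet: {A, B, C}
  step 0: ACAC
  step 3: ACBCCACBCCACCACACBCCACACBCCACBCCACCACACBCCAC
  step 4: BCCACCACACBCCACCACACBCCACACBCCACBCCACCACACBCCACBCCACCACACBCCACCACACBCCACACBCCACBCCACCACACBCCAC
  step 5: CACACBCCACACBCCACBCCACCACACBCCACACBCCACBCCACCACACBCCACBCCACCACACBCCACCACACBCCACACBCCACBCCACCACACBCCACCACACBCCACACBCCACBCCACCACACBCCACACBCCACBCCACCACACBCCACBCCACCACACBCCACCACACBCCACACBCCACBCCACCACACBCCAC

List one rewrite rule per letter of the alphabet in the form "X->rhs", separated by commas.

  step 4 ⇒ step 5: BCCACCACACBCCACCACACBCCACACBCCACBCCACCACACBCCACBCCACCACACBCCACCACACBCCACACBCCACBCCACCACACBCCAC ⇒ C·AC·AC·BCC·AC·AC·BCC·AC·BCC·AC·C·AC·AC·BCC·AC·AC·BCC·AC·BCC·AC·C·AC·AC·BCC·AC·BCC·AC·C·AC·AC·BCC·AC·C·AC·AC·BCC·AC·AC·BCC·AC·BCC·AC·C·AC·AC·BCC·AC·C·AC·AC·BCC·AC·AC·BCC·AC·BCC·AC·C·AC·AC·BCC·AC·AC·BCC·AC·BCC·AC·C·AC·AC·BCC·AC·BCC·AC·C·AC·AC·BCC·AC·C·AC·AC·BCC·AC·AC·BCC·AC·BCC·AC·C·AC·AC·BCC·AC
    A ↦ BCC
    B ↦ C
    C ↦ AC

A->BCC, B->C, C->AC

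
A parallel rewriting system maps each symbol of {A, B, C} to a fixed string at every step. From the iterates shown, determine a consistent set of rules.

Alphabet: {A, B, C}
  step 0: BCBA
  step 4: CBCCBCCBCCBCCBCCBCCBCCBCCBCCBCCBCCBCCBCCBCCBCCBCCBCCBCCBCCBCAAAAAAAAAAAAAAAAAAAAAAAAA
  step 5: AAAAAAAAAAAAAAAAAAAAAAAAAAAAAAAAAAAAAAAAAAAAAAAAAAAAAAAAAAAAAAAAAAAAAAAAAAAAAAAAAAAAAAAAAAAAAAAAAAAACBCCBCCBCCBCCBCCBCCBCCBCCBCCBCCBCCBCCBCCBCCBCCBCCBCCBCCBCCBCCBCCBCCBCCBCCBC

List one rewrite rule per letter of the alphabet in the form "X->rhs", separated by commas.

  step 4 ⇒ step 5: CBCCBCCBCCBCCBCCBCCBCCBCCBCCBCCBCCBCCBCCBCCBCCBCCBCCBCCBCCBCAAAAAAAAAAAAAAAAAAAAAAAAA ⇒ AA·A·AA·AA·A·AA·AA·A·AA·AA·A·AA·AA·A·AA·AA·A·AA·AA·A·AA·AA·A·AA·AA·A·AA·AA·A·AA·AA·A·AA·AA·A·AA·AA·A·AA·AA·A·AA·AA·A·AA·AA·A·AA·AA·A·AA·AA·A·AA·AA·A·AA·AA·A·AA·CBC·CBC·CBC·CBC·CBC·CBC·CBC·CBC·CBC·CBC·CBC·CBC·CBC·CBC·CBC·CBC·CBC·CBC·CBC·CBC·CBC·CBC·CBC·CBC·CBC
    A ↦ CBC
    B ↦ A
    C ↦ AA

A->CBC, B->A, C->AA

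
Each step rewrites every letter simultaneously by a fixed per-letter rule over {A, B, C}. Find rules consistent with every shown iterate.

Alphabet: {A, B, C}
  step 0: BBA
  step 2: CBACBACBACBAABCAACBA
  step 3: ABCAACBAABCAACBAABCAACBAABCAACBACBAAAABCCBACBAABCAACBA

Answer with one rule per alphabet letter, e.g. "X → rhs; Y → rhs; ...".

  step 2 ⇒ step 3: CBACBACBACBAABCAACBA ⇒ ABC·AA·CBA·ABC·AA·CBA·ABC·AA·CBA·ABC·AA·CBA·CBA·AA·ABC·CBA·CBA·ABC·AA·CBA
    A ↦ CBA
    B ↦ AA
    C ↦ ABC

A->CBA, B->AA, C->ABC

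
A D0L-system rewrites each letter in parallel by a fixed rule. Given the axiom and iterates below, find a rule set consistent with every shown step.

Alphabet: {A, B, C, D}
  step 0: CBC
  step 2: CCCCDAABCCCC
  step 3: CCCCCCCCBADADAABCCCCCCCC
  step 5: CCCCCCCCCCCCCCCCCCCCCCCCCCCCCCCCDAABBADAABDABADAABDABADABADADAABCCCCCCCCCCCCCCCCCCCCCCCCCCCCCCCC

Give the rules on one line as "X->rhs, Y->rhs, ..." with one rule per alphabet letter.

  step 2 ⇒ step 3: CCCCDAABCCCC ⇒ CC·CC·CC·CC·BA·DA·DA·AB·CC·CC·CC·CC
    A ↦ DA
    B ↦ AB
    C ↦ CC
    D ↦ BA

A->DA, B->AB, C->CC, D->BA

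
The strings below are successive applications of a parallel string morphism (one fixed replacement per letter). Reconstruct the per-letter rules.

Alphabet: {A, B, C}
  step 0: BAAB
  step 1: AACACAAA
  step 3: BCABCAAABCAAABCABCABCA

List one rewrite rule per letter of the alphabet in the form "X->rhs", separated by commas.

A->CA, B->AA, C->B

  step 0 ⇒ step 1: BAAB ⇒ AA·CA·CA·AA
    A ↦ CA
    B ↦ AA
    C ↦ B  (constrained at step 1)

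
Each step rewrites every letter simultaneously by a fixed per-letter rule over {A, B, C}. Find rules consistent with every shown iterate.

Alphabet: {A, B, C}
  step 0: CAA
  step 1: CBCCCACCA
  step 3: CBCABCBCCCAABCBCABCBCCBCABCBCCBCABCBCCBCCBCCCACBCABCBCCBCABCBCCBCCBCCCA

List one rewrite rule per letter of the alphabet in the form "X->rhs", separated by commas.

A->CCA, B->AB, C->CBC

  step 0 ⇒ step 1: CAA ⇒ CBC·CCA·CCA
    A ↦ CCA
    C ↦ CBC
    B ↦ AB  (constrained at step 1)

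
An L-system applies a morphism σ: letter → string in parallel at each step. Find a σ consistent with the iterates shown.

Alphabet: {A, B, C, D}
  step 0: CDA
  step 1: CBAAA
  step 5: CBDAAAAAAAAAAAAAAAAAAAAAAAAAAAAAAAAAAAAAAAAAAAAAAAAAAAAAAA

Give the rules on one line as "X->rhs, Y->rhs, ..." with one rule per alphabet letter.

A->AA, B->D, C->CB, D->A

  step 0 ⇒ step 1: CDA ⇒ CB·A·AA
    A ↦ AA
    C ↦ CB
    D ↦ A
    B ↦ D  (constrained at step 1)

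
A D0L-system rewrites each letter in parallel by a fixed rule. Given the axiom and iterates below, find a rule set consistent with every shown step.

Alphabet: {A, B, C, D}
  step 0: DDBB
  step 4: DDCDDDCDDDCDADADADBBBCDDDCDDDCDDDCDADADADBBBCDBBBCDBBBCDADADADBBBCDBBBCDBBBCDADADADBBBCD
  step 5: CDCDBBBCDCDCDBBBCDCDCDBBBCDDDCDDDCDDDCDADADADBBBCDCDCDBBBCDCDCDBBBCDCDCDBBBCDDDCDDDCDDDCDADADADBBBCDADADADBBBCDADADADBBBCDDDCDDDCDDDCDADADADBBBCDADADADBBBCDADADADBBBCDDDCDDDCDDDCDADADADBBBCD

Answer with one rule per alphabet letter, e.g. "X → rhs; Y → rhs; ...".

  step 4 ⇒ step 5: DDCDDDCDDDCDADADADBBBCDDDCDDDCDDDCDADADADBBBCDBBBCDBBBCDADADADBBBCDBBBCDBBBCDADADADBBBCD ⇒ CD·CD·BBB·CD·CD·CD·BBB·CD·CD·CD·BBB·CD·DD·CD·DD·CD·DD·CD·AD·AD·AD·BBB·CD·CD·CD·BBB·CD·CD·CD·BBB·CD·CD·CD·BBB·CD·DD·CD·DD·CD·DD·CD·AD·AD·AD·BBB·CD·AD·AD·AD·BBB·CD·AD·AD·AD·BBB·CD·DD·CD·DD·CD·DD·CD·AD·AD·AD·BBB·CD·AD·AD·AD·BBB·CD·AD·AD·AD·BBB·CD·DD·CD·DD·CD·DD·CD·AD·AD·AD·BBB·CD
    A ↦ DD
    B ↦ AD
    C ↦ BBB
    D ↦ CD

A->DD, B->AD, C->BBB, D->CD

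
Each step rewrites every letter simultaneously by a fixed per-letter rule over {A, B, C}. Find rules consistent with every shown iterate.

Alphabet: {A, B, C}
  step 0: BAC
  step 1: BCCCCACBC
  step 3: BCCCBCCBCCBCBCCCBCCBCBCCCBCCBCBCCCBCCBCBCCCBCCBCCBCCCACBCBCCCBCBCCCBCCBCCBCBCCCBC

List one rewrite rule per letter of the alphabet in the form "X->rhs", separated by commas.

A->CCA, B->BCC, C->CBC

  step 0 ⇒ step 1: BAC ⇒ BCC·CCA·CBC
    A ↦ CCA
    B ↦ BCC
    C ↦ CBC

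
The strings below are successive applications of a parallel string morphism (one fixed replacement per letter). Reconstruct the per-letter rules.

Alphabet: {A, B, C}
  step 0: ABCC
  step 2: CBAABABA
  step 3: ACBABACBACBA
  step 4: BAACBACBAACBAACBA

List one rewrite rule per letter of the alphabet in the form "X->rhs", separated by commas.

A->BA, B->C, C->A

  step 3 ⇒ step 4: ACBABACBACBA ⇒ BA·A·C·BA·C·BA·A·C·BA·A·C·BA
    A ↦ BA
    B ↦ C
    C ↦ A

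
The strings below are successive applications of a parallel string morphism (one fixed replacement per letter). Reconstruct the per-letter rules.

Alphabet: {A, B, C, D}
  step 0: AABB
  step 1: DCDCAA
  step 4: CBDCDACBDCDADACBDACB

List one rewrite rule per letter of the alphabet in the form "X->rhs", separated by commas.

A->DC, B->A, C->D, D->CB

  step 0 ⇒ step 1: AABB ⇒ DC·DC·A·A
    A ↦ DC
    B ↦ A
    C ↦ D  (constrained at step 1)
    D ↦ CB  (constrained at step 1)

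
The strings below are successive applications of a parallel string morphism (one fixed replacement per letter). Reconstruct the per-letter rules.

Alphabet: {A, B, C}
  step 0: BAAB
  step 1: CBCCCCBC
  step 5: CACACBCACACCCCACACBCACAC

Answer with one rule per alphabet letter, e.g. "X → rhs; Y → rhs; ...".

  step 0 ⇒ step 1: BAAB ⇒ CBC·C·C·CBC
    A ↦ C
    B ↦ CBC
    C ↦ A  (constrained at step 1)

A->C, B->CBC, C->A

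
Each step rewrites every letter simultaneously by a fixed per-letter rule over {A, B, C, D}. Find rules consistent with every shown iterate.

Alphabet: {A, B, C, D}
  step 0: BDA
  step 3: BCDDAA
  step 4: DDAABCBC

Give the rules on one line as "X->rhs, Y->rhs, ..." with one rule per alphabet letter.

A->BC, B->D, C->D, D->A

  step 3 ⇒ step 4: BCDDAA ⇒ D·D·A·A·BC·BC
    A ↦ BC
    B ↦ D
    C ↦ D
    D ↦ A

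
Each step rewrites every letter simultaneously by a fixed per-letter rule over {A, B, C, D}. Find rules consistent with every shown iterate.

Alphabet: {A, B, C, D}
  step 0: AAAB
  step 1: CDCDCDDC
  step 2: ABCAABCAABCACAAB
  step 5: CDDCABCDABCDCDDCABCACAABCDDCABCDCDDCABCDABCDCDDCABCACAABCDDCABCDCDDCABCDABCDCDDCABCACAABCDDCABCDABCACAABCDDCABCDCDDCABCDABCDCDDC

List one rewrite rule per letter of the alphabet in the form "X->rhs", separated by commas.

  step 1 ⇒ step 2: CDCDCDDC ⇒ AB·CA·AB·CA·AB·CA·CA·AB
    C ↦ AB
    D ↦ CA
  step 0 ⇒ step 1: AAAB ⇒ CD·CD·CD·DC
    A ↦ CD
  step 0 ⇒ step 1: AAAB ⇒ CD·CD·CD·DC
    B ↦ DC

A->CD, B->DC, C->AB, D->CA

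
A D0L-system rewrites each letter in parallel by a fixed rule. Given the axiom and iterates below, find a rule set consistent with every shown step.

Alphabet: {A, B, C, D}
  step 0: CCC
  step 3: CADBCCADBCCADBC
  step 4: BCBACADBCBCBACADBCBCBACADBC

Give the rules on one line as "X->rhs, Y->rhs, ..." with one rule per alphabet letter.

A->BA, B->D, C->BC, D->CA

  step 3 ⇒ step 4: CADBCCADBCCADBC ⇒ BC·BA·CA·D·BC·BC·BA·CA·D·BC·BC·BA·CA·D·BC
    A ↦ BA
    B ↦ D
    C ↦ BC
    D ↦ CA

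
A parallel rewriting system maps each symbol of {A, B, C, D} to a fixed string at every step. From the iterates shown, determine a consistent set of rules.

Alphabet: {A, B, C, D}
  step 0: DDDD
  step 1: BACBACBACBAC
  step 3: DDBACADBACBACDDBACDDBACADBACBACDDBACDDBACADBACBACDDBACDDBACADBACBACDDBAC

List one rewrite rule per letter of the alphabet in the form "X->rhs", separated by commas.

A->DD, B->ADC, C->AD, D->BAC

  step 0 ⇒ step 1: DDDD ⇒ BAC·BAC·BAC·BAC
    D ↦ BAC
    A ↦ DD  (constrained at step 1)
    B ↦ ADC  (constrained at step 1)
    C ↦ AD  (constrained at step 1)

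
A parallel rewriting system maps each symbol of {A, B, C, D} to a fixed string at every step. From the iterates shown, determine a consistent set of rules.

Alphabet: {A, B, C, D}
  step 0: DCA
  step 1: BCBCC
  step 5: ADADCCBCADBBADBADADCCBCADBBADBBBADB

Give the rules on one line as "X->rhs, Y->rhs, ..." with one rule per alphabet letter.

A->CC, B->AD, C->B, D->BC

  step 0 ⇒ step 1: DCA ⇒ BC·B·CC
    A ↦ CC
    C ↦ B
    D ↦ BC
    B ↦ AD  (constrained at step 1)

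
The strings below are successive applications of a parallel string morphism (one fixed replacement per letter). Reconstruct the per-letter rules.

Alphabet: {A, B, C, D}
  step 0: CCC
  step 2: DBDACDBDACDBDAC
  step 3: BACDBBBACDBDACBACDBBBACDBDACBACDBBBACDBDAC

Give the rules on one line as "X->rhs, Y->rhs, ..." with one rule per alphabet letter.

  step 2 ⇒ step 3: DBDACDBDACDBDAC ⇒ BAC·DBB·BAC·DBD·AC·BAC·DBB·BAC·DBD·AC·BAC·DBB·BAC·DBD·AC
    A ↦ DBD
    B ↦ DBB
    C ↦ AC
    D ↦ BAC

A->DBD, B->DBB, C->AC, D->BAC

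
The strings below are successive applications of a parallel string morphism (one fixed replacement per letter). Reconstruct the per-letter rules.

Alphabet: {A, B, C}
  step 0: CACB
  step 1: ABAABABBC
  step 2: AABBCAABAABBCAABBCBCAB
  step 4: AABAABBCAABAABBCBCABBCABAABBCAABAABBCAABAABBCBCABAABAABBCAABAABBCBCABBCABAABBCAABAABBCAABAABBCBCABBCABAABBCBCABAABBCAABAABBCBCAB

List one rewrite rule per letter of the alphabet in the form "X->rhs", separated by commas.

  step 1 ⇒ step 2: ABAABABBC ⇒ AAB·BC·AAB·AAB·BC·AAB·BC·BC·AB
    A ↦ AAB
    B ↦ BC
    C ↦ AB

A->AAB, B->BC, C->AB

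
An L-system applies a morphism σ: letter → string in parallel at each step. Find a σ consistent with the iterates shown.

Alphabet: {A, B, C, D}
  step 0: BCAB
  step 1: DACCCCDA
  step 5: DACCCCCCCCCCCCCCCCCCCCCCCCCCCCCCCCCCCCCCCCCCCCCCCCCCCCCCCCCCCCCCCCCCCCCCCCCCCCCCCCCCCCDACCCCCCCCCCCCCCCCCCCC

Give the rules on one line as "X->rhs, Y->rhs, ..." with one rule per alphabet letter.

A->CC, B->DA, C->CC, D->B

  step 0 ⇒ step 1: BCAB ⇒ DA·CC·CC·DA
    A ↦ CC
    B ↦ DA
    C ↦ CC
    D ↦ B  (constrained at step 1)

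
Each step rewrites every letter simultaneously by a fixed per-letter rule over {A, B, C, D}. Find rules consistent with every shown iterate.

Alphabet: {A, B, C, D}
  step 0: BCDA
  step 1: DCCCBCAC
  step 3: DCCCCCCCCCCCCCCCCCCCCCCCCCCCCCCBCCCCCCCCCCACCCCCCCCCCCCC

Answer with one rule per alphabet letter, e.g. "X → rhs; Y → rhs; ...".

  step 0 ⇒ step 1: BCDA ⇒ D·CCC·BC·AC
    A ↦ AC
    B ↦ D
    C ↦ CCC
    D ↦ BC

A->AC, B->D, C->CCC, D->BC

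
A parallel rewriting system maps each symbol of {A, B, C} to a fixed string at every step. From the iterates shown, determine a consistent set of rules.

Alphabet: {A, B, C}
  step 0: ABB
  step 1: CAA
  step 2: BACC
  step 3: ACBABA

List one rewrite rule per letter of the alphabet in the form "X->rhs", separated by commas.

  step 2 ⇒ step 3: BACC ⇒ A·C·BA·BA
    A ↦ C
    B ↦ A
    C ↦ BA

A->C, B->A, C->BA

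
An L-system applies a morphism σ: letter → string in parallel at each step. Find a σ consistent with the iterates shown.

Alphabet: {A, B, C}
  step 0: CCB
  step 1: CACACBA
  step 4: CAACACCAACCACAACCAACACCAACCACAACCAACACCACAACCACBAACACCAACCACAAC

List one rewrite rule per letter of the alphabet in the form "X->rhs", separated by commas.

  step 0 ⇒ step 1: CCB ⇒ CA·CA·CBA
    B ↦ CBA
    C ↦ CA
    A ↦ AC  (constrained at step 1)

A->AC, B->CBA, C->CA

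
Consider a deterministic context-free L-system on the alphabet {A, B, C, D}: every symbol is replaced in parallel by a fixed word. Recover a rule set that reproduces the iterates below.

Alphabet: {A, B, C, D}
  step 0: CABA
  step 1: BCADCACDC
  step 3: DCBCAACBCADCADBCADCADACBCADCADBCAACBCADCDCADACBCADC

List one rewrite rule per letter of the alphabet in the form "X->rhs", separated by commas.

  step 0 ⇒ step 1: CABA ⇒ BCA·DC·AC·DC
    A ↦ DC
    B ↦ AC
    C ↦ BCA
    D ↦ AD  (constrained at step 1)

A->DC, B->AC, C->BCA, D->AD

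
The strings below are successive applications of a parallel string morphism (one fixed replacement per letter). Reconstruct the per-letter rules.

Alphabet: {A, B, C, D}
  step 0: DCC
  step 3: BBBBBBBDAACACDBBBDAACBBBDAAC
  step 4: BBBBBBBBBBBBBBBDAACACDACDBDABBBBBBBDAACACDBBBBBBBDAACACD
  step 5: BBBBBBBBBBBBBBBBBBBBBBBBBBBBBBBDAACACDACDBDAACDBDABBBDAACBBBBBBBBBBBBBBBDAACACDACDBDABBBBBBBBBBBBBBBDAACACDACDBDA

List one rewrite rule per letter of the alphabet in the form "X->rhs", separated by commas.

A->AC, B->BB, C->D, D->BDA

  step 4 ⇒ step 5: BBBBBBBBBBBBBBBDAACACDACDBDABBBBBBBDAACACDBBBBBBBDAACACD ⇒ BB·BB·BB·BB·BB·BB·BB·BB·BB·BB·BB·BB·BB·BB·BB·BDA·AC·AC·D·AC·D·BDA·AC·D·BDA·BB·BDA·AC·BB·BB·BB·BB·BB·BB·BB·BDA·AC·AC·D·AC·D·BDA·BB·BB·BB·BB·BB·BB·BB·BDA·AC·AC·D·AC·D·BDA
    A ↦ AC
    B ↦ BB
    C ↦ D
    D ↦ BDA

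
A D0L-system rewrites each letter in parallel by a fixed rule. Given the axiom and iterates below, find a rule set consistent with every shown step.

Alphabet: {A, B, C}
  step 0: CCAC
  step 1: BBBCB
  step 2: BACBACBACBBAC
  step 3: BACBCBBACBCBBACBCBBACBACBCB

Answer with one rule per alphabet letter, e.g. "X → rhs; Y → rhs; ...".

  step 2 ⇒ step 3: BACBACBACBBAC ⇒ BAC·BC·B·BAC·BC·B·BAC·BC·B·BAC·BAC·BC·B
    A ↦ BC
    B ↦ BAC
    C ↦ B

A->BC, B->BAC, C->B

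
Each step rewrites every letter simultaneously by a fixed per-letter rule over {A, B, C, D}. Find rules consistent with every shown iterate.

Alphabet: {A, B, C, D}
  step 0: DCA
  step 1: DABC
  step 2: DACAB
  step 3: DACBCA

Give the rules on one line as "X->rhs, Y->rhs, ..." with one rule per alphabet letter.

A->C, B->A, C->B, D->DA

  step 2 ⇒ step 3: DACAB ⇒ DA·C·B·C·A
    A ↦ C
    B ↦ A
    C ↦ B
    D ↦ DA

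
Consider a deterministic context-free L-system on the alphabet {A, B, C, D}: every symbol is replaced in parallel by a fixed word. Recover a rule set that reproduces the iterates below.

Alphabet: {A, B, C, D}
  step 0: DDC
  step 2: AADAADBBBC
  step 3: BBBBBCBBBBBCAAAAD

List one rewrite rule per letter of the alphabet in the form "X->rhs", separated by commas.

  step 2 ⇒ step 3: AADAADBBBC ⇒ BB·BB·BC·BB·BB·BC·A·A·A·AD
    A ↦ BB
    B ↦ A
    C ↦ AD
    D ↦ BC

A->BB, B->A, C->AD, D->BC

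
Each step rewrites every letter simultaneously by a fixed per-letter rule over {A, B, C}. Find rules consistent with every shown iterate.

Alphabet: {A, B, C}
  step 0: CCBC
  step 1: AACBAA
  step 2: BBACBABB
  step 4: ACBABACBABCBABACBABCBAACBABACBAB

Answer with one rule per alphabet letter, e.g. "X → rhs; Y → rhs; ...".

A->B, B->CBA, C->A

  step 1 ⇒ step 2: AACBAA ⇒ B·B·A·CBA·B·B
    A ↦ B
    B ↦ CBA
    C ↦ A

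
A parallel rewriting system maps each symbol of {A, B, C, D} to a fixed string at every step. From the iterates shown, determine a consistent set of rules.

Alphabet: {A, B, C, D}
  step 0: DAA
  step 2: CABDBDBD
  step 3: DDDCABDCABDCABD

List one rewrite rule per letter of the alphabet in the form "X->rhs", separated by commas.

  step 2 ⇒ step 3: CABDBDBD ⇒ DD·D·CA·BD·CA·BD·CA·BD
    A ↦ D
    B ↦ CA
    C ↦ DD
    D ↦ BD

A->D, B->CA, C->DD, D->BD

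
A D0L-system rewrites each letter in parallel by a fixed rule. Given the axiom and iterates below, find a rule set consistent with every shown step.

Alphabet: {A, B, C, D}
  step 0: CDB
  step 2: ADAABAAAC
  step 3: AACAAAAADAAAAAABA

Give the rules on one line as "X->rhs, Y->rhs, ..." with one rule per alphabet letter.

  step 2 ⇒ step 3: ADAABAAAC ⇒ AA·C·AA·AA·AD·AA·AA·AA·BA
    A ↦ AA
    B ↦ AD
    C ↦ BA
    D ↦ C

A->AA, B->AD, C->BA, D->C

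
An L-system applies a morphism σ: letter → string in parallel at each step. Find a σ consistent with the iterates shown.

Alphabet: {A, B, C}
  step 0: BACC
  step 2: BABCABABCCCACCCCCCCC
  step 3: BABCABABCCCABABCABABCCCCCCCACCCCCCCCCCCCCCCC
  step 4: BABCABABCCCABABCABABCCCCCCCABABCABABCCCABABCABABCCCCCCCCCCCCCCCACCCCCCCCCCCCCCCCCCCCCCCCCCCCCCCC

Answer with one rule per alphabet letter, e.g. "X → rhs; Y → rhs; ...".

A->CA, B->BAB, C->CC

  step 3 ⇒ step 4: BABCABABCCCABABCABABCCCCCCCACCCCCCCCCCCCCCCC ⇒ BAB·CA·BAB·CC·CA·BAB·CA·BAB·CC·CC·CC·CA·BAB·CA·BAB·CC·CA·BAB·CA·BAB·CC·CC·CC·CC·CC·CC·CC·CA·CC·CC·CC·CC·CC·CC·CC·CC·CC·CC·CC·CC·CC·CC·CC·CC
    A ↦ CA
    B ↦ BAB
    C ↦ CC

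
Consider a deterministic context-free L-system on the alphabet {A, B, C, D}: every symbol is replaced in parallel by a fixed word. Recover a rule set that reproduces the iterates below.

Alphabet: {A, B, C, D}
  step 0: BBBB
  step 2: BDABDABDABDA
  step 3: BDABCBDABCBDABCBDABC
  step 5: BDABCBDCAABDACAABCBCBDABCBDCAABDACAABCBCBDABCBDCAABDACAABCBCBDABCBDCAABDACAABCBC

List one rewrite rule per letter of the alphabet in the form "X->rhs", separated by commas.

  step 2 ⇒ step 3: BDABDABDABDA ⇒ BD·A·BC·BD·A·BC·BD·A·BC·BD·A·BC
    A ↦ BC
    B ↦ BD
    D ↦ A
    C ↦ CAA  (constrained at step 3)

A->BC, B->BD, C->CAA, D->A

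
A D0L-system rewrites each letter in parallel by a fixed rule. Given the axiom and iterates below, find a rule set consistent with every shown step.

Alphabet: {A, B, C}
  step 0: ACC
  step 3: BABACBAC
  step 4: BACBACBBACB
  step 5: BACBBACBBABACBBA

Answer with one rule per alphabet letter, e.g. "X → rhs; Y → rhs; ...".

  step 4 ⇒ step 5: BACBACBBACB ⇒ BA·C·B·BA·C·B·BA·BA·C·B·BA
    A ↦ C
    B ↦ BA
    C ↦ B

A->C, B->BA, C->B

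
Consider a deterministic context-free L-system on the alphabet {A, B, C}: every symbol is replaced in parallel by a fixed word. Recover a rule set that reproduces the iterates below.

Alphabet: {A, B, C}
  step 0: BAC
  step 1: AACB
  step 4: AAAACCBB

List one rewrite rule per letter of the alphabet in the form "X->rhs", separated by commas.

  step 0 ⇒ step 1: BAC ⇒ AA·C·B
    A ↦ C
    B ↦ AA
    C ↦ B

A->C, B->AA, C->B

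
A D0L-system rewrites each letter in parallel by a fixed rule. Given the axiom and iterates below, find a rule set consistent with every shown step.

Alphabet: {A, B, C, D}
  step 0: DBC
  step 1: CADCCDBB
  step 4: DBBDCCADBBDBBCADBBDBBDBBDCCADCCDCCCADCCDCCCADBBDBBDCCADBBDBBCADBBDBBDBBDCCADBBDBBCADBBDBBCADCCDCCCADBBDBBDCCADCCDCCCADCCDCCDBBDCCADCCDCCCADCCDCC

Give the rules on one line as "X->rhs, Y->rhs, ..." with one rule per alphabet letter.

A->DC, B->DCC, C->DBB, D->CA

  step 0 ⇒ step 1: DBC ⇒ CA·DCC·DBB
    B ↦ DCC
    C ↦ DBB
    D ↦ CA
    A ↦ DC  (constrained at step 1)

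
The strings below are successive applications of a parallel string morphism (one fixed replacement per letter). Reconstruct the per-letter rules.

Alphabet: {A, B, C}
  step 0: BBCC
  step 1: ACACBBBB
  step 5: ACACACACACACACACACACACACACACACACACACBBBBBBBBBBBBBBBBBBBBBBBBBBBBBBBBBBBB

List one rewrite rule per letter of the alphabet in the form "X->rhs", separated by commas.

A->B, B->AC, C->BB

  step 0 ⇒ step 1: BBCC ⇒ AC·AC·BB·BB
    B ↦ AC
    C ↦ BB
    A ↦ B  (constrained at step 1)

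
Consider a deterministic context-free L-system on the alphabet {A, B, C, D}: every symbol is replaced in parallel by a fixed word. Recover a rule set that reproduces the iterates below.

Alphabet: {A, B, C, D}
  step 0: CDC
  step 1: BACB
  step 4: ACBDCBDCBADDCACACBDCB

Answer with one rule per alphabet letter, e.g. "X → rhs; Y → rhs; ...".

  step 0 ⇒ step 1: CDC ⇒ B·AC·B
    C ↦ B
    D ↦ AC
    A ↦ DC  (constrained at step 1)
    B ↦ AD  (constrained at step 1)

A->DC, B->AD, C->B, D->AC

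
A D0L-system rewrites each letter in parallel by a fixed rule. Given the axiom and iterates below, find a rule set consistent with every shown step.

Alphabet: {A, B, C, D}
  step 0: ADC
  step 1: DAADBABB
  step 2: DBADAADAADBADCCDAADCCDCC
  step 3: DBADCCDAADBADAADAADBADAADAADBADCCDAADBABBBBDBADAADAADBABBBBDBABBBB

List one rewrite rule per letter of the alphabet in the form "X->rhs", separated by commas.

  step 2 ⇒ step 3: DBADAADAADBADCCDAADCCDCC ⇒ DBA·DCC·DAA·DBA·DAA·DAA·DBA·DAA·DAA·DBA·DCC·DAA·DBA·BB·BB·DBA·DAA·DAA·DBA·BB·BB·DBA·BB·BB
    A ↦ DAA
    B ↦ DCC
    C ↦ BB
    D ↦ DBA

A->DAA, B->DCC, C->BB, D->DBA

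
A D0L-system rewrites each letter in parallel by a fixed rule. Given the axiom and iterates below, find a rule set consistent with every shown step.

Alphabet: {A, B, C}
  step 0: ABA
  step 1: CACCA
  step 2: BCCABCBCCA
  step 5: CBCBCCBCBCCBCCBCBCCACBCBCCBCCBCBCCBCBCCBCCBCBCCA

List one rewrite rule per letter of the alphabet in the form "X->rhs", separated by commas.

  step 1 ⇒ step 2: CACCA ⇒ BC·CA·BC·BC·CA
    A ↦ CA
    C ↦ BC
  step 0 ⇒ step 1: ABA ⇒ CA·C·CA
    B ↦ C

A->CA, B->C, C->BC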